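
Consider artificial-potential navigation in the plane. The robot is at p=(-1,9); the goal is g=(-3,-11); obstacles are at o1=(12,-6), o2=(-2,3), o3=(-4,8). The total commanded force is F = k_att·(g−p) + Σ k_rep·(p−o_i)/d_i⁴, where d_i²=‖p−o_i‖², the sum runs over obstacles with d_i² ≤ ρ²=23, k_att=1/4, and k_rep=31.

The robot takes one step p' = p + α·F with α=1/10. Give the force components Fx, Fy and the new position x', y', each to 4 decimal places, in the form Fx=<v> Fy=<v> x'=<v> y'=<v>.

Fx=0.4300 Fy=-4.6900 x'=-0.9570 y'=8.5310

F_att = 1/4·(g−p) = 1/4·(-2,-20) = (-0.5000,-5.0000)
o1: d²=394 > ρ²=23 → inactive
o2: d²=37 > ρ²=23 → inactive
o3: d²=10 ≤ ρ²=23; F_rep = 31·(3,1)/10² = (0.9300,0.3100)
F = F_att + ΣF_rep = (0.4300,-4.6900)
p' = p + 1/10·F = (-0.9570,8.5310)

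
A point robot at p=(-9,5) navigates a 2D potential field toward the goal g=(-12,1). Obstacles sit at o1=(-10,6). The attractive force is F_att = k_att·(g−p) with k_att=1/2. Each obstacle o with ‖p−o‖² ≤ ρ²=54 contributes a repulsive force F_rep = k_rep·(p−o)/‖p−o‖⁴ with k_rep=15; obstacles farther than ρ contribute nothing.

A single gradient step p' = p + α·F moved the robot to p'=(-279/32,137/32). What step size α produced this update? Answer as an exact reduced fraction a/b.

α = 1/8

F_att = 1/2·(g−p) = 1/2·(-3,-4) = (-1.5000,-2.0000)
o1: d²=2 ≤ ρ²=54; F_rep = 15·(1,-1)/2² = (3.7500,-3.7500)
F = F_att + ΣF_rep = (2.2500,-5.7500)
Δp = p'−p = (0.2812,-0.7188); α = Δx/Fx = (9/32) / (9/4) = 1/8
check: Δy/Fy = (-23/32) / (-23/4) = 1/8 ✓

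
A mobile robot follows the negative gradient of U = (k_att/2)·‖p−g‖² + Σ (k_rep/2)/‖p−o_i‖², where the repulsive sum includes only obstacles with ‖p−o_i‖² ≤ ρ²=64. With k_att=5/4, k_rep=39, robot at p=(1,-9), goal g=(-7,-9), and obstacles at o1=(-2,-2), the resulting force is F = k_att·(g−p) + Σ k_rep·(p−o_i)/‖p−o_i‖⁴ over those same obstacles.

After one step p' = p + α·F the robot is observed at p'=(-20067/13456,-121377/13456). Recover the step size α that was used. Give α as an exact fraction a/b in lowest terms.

F_att = 5/4·(g−p) = 5/4·(-8,0) = (-10.0000,0.0000)
o1: d²=58 ≤ ρ²=64; F_rep = 39·(3,-7)/58² = (0.0348,-0.0812)
F = F_att + ΣF_rep = (-9.9652,-0.0812)
Δp = p'−p = (-2.4913,-0.0203); α = Δx/Fx = (-33523/13456) / (-33523/3364) = 1/4
check: Δy/Fy = (-273/13456) / (-273/3364) = 1/4 ✓

α = 1/4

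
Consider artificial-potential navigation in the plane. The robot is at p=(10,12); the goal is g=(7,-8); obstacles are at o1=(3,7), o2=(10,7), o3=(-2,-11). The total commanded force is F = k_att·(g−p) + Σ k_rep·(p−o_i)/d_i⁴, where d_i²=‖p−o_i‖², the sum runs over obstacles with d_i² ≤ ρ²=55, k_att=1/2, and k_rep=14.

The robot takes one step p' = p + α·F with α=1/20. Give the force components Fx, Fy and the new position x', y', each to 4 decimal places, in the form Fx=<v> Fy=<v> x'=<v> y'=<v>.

F_att = 1/2·(g−p) = 1/2·(-3,-20) = (-1.5000,-10.0000)
o1: d²=74 > ρ²=55 → inactive
o2: d²=25 ≤ ρ²=55; F_rep = 14·(0,5)/25² = (0.0000,0.1120)
o3: d²=673 > ρ²=55 → inactive
F = F_att + ΣF_rep = (-1.5000,-9.8880)
p' = p + 1/20·F = (9.9250,11.5056)

Fx=-1.5000 Fy=-9.8880 x'=9.9250 y'=11.5056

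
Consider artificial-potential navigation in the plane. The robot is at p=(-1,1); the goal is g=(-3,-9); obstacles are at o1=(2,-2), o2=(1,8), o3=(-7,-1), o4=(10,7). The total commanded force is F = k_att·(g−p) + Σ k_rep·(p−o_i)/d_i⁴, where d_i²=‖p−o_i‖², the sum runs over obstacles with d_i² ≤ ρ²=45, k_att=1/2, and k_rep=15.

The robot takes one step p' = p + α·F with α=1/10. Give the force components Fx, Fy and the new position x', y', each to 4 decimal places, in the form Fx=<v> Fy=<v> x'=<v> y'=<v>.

Fx=-1.0826 Fy=-4.8424 x'=-1.1083 y'=0.5158

F_att = 1/2·(g−p) = 1/2·(-2,-10) = (-1.0000,-5.0000)
o1: d²=18 ≤ ρ²=45; F_rep = 15·(-3,3)/18² = (-0.1389,0.1389)
o2: d²=53 > ρ²=45 → inactive
o3: d²=40 ≤ ρ²=45; F_rep = 15·(6,2)/40² = (0.0563,0.0187)
o4: d²=157 > ρ²=45 → inactive
F = F_att + ΣF_rep = (-1.0826,-4.8424)
p' = p + 1/10·F = (-1.1083,0.5158)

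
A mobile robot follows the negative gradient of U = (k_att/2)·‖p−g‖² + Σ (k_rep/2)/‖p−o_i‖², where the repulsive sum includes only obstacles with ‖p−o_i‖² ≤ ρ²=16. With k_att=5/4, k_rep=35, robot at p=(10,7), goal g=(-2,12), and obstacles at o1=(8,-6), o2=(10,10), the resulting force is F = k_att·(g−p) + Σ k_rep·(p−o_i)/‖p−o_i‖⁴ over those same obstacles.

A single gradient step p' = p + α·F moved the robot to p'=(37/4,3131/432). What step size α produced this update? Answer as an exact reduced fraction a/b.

α = 1/20

F_att = 5/4·(g−p) = 5/4·(-12,5) = (-15.0000,6.2500)
o1: d²=173 > ρ²=16 → inactive
o2: d²=9 ≤ ρ²=16; F_rep = 35·(0,-3)/9² = (0.0000,-1.2963)
F = F_att + ΣF_rep = (-15.0000,4.9537)
Δp = p'−p = (-0.7500,0.2477); α = Δx/Fx = (-3/4) / (-15) = 1/20
check: Δy/Fy = (107/432) / (535/108) = 1/20 ✓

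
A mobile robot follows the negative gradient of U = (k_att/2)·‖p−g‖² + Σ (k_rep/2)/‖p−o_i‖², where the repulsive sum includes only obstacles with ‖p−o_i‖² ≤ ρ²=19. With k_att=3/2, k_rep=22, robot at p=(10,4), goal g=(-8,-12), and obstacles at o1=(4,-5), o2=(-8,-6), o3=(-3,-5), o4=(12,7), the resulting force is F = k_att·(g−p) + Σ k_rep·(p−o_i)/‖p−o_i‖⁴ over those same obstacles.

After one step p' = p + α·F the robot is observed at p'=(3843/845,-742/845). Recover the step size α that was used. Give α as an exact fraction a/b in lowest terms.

α = 1/5

F_att = 3/2·(g−p) = 3/2·(-18,-16) = (-27.0000,-24.0000)
o1: d²=117 > ρ²=19 → inactive
o2: d²=424 > ρ²=19 → inactive
o3: d²=250 > ρ²=19 → inactive
o4: d²=13 ≤ ρ²=19; F_rep = 22·(-2,-3)/13² = (-0.2604,-0.3905)
F = F_att + ΣF_rep = (-27.2604,-24.3905)
Δp = p'−p = (-5.4521,-4.8781); α = Δx/Fx = (-4607/845) / (-4607/169) = 1/5
check: Δy/Fy = (-4122/845) / (-4122/169) = 1/5 ✓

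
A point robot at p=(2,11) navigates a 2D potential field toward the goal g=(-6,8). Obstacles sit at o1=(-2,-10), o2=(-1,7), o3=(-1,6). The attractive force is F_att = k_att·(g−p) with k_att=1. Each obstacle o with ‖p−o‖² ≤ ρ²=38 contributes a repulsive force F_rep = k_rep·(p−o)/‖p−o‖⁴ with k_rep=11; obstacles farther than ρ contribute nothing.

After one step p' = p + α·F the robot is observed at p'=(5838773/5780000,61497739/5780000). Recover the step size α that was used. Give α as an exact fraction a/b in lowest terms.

F_att = 1·(g−p) = 1·(-8,-3) = (-8.0000,-3.0000)
o1: d²=457 > ρ²=38 → inactive
o2: d²=25 ≤ ρ²=38; F_rep = 11·(3,4)/25² = (0.0528,0.0704)
o3: d²=34 ≤ ρ²=38; F_rep = 11·(3,5)/34² = (0.0285,0.0476)
F = F_att + ΣF_rep = (-7.9187,-2.8820)
Δp = p'−p = (-0.9898,-0.3603); α = Δx/Fx = (-5721227/5780000) / (-5721227/722500) = 1/8
check: Δy/Fy = (-2082261/5780000) / (-2082261/722500) = 1/8 ✓

α = 1/8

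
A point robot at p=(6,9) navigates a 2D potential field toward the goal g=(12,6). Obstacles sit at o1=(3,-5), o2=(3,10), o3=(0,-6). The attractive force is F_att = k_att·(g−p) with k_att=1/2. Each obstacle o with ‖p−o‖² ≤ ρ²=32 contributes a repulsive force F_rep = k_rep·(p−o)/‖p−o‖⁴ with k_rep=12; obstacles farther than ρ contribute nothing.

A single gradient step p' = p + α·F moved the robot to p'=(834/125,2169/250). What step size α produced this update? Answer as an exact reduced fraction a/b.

F_att = 1/2·(g−p) = 1/2·(6,-3) = (3.0000,-1.5000)
o1: d²=205 > ρ²=32 → inactive
o2: d²=10 ≤ ρ²=32; F_rep = 12·(3,-1)/10² = (0.3600,-0.1200)
o3: d²=261 > ρ²=32 → inactive
F = F_att + ΣF_rep = (3.3600,-1.6200)
Δp = p'−p = (0.6720,-0.3240); α = Δx/Fx = (84/125) / (84/25) = 1/5
check: Δy/Fy = (-81/250) / (-81/50) = 1/5 ✓

α = 1/5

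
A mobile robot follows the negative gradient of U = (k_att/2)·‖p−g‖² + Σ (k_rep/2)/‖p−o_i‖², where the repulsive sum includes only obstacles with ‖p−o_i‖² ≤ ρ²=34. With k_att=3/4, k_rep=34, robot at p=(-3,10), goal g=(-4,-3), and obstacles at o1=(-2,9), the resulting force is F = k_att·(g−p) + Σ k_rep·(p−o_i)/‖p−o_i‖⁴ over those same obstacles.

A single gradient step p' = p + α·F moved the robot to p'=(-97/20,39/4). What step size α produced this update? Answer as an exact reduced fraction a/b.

F_att = 3/4·(g−p) = 3/4·(-1,-13) = (-0.7500,-9.7500)
o1: d²=2 ≤ ρ²=34; F_rep = 34·(-1,1)/2² = (-8.5000,8.5000)
F = F_att + ΣF_rep = (-9.2500,-1.2500)
Δp = p'−p = (-1.8500,-0.2500); α = Δx/Fx = (-37/20) / (-37/4) = 1/5
check: Δy/Fy = (-1/4) / (-5/4) = 1/5 ✓

α = 1/5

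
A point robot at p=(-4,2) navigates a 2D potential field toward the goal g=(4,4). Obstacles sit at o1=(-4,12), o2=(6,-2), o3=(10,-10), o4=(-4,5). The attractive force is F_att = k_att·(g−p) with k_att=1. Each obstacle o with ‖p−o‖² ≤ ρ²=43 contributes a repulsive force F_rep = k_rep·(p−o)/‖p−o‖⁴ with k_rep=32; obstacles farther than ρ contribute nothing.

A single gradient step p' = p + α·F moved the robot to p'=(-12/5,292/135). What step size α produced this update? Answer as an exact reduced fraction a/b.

α = 1/5

F_att = 1·(g−p) = 1·(8,2) = (8.0000,2.0000)
o1: d²=100 > ρ²=43 → inactive
o2: d²=116 > ρ²=43 → inactive
o3: d²=340 > ρ²=43 → inactive
o4: d²=9 ≤ ρ²=43; F_rep = 32·(0,-3)/9² = (0.0000,-1.1852)
F = F_att + ΣF_rep = (8.0000,0.8148)
Δp = p'−p = (1.6000,0.1630); α = Δx/Fx = (8/5) / (8) = 1/5
check: Δy/Fy = (22/135) / (22/27) = 1/5 ✓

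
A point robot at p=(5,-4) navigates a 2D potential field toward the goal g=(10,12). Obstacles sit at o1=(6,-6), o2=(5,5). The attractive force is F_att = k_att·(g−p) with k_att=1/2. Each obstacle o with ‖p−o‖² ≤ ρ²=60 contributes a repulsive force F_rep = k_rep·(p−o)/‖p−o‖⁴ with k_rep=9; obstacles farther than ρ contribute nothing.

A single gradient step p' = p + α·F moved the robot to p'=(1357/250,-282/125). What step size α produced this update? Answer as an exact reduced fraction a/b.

α = 1/5

F_att = 1/2·(g−p) = 1/2·(5,16) = (2.5000,8.0000)
o1: d²=5 ≤ ρ²=60; F_rep = 9·(-1,2)/5² = (-0.3600,0.7200)
o2: d²=81 > ρ²=60 → inactive
F = F_att + ΣF_rep = (2.1400,8.7200)
Δp = p'−p = (0.4280,1.7440); α = Δx/Fx = (107/250) / (107/50) = 1/5
check: Δy/Fy = (218/125) / (218/25) = 1/5 ✓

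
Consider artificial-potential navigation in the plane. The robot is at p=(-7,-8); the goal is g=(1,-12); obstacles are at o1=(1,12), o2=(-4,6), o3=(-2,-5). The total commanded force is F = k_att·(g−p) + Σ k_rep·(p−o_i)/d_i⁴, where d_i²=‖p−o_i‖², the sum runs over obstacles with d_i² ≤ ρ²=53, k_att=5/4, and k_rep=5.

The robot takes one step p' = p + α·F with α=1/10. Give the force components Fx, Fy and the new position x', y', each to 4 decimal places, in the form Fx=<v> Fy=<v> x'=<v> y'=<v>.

F_att = 5/4·(g−p) = 5/4·(8,-4) = (10.0000,-5.0000)
o1: d²=464 > ρ²=53 → inactive
o2: d²=205 > ρ²=53 → inactive
o3: d²=34 ≤ ρ²=53; F_rep = 5·(-5,-3)/34² = (-0.0216,-0.0130)
F = F_att + ΣF_rep = (9.9784,-5.0130)
p' = p + 1/10·F = (-6.0022,-8.5013)

Fx=9.9784 Fy=-5.0130 x'=-6.0022 y'=-8.5013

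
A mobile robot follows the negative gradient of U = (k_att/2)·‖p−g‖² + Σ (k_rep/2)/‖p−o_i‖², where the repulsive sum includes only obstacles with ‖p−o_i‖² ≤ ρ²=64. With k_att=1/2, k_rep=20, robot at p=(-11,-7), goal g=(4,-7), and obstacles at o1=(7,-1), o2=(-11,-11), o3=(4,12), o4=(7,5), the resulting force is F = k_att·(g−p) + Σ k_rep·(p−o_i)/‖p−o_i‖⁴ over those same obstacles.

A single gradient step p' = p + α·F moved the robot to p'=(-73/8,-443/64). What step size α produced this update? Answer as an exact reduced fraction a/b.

α = 1/4

F_att = 1/2·(g−p) = 1/2·(15,0) = (7.5000,0.0000)
o1: d²=360 > ρ²=64 → inactive
o2: d²=16 ≤ ρ²=64; F_rep = 20·(0,4)/16² = (0.0000,0.3125)
o3: d²=586 > ρ²=64 → inactive
o4: d²=468 > ρ²=64 → inactive
F = F_att + ΣF_rep = (7.5000,0.3125)
Δp = p'−p = (1.8750,0.0781); α = Δx/Fx = (15/8) / (15/2) = 1/4
check: Δy/Fy = (5/64) / (5/16) = 1/4 ✓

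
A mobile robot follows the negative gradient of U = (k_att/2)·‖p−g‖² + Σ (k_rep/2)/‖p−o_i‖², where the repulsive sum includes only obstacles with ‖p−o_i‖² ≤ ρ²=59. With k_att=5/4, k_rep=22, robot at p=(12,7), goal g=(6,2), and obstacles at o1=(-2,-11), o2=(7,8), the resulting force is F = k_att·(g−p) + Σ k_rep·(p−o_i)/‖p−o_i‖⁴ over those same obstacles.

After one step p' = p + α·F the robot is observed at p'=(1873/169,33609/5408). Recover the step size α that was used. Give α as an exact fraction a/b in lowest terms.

α = 1/8

F_att = 5/4·(g−p) = 5/4·(-6,-5) = (-7.5000,-6.2500)
o1: d²=520 > ρ²=59 → inactive
o2: d²=26 ≤ ρ²=59; F_rep = 22·(5,-1)/26² = (0.1627,-0.0325)
F = F_att + ΣF_rep = (-7.3373,-6.2825)
Δp = p'−p = (-0.9172,-0.7853); α = Δx/Fx = (-155/169) / (-1240/169) = 1/8
check: Δy/Fy = (-4247/5408) / (-4247/676) = 1/8 ✓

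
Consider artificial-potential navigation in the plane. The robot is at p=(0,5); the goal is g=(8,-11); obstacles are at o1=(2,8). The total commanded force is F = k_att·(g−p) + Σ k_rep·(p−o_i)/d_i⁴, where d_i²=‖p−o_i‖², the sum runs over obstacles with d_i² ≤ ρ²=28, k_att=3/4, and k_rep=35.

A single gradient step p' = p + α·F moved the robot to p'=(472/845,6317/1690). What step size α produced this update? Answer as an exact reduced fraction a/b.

F_att = 3/4·(g−p) = 3/4·(8,-16) = (6.0000,-12.0000)
o1: d²=13 ≤ ρ²=28; F_rep = 35·(-2,-3)/13² = (-0.4142,-0.6213)
F = F_att + ΣF_rep = (5.5858,-12.6213)
Δp = p'−p = (0.5586,-1.2621); α = Δx/Fx = (472/845) / (944/169) = 1/10
check: Δy/Fy = (-2133/1690) / (-2133/169) = 1/10 ✓

α = 1/10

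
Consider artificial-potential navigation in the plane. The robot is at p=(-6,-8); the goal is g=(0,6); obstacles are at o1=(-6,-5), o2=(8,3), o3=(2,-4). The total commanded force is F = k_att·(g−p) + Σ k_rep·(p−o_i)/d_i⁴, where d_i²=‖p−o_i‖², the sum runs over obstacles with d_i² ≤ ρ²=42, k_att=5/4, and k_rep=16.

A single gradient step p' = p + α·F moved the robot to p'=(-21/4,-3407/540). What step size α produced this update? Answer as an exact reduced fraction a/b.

F_att = 5/4·(g−p) = 5/4·(6,14) = (7.5000,17.5000)
o1: d²=9 ≤ ρ²=42; F_rep = 16·(0,-3)/9² = (0.0000,-0.5926)
o2: d²=317 > ρ²=42 → inactive
o3: d²=80 > ρ²=42 → inactive
F = F_att + ΣF_rep = (7.5000,16.9074)
Δp = p'−p = (0.7500,1.6907); α = Δx/Fx = (3/4) / (15/2) = 1/10
check: Δy/Fy = (913/540) / (913/54) = 1/10 ✓

α = 1/10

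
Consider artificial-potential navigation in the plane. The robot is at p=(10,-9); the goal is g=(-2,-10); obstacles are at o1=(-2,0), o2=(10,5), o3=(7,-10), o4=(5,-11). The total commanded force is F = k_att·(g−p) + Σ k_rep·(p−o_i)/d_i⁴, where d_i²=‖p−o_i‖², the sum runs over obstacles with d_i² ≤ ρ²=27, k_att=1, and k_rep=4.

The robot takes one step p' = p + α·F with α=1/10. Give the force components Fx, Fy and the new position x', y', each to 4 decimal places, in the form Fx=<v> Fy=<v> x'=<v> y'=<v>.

Fx=-11.8800 Fy=-0.9600 x'=8.8120 y'=-9.0960

F_att = 1·(g−p) = 1·(-12,-1) = (-12.0000,-1.0000)
o1: d²=225 > ρ²=27 → inactive
o2: d²=196 > ρ²=27 → inactive
o3: d²=10 ≤ ρ²=27; F_rep = 4·(3,1)/10² = (0.1200,0.0400)
o4: d²=29 > ρ²=27 → inactive
F = F_att + ΣF_rep = (-11.8800,-0.9600)
p' = p + 1/10·F = (8.8120,-9.0960)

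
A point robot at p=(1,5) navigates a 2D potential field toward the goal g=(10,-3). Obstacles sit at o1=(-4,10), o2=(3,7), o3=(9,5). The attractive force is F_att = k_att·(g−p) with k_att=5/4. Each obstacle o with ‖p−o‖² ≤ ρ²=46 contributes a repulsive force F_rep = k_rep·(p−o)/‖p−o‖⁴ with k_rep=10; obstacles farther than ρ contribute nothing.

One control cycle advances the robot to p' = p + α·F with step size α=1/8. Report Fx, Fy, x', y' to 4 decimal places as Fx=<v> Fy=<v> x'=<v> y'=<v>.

F_att = 5/4·(g−p) = 5/4·(9,-8) = (11.2500,-10.0000)
o1: d²=50 > ρ²=46 → inactive
o2: d²=8 ≤ ρ²=46; F_rep = 10·(-2,-2)/8² = (-0.3125,-0.3125)
o3: d²=64 > ρ²=46 → inactive
F = F_att + ΣF_rep = (10.9375,-10.3125)
p' = p + 1/8·F = (2.3672,3.7109)

Fx=10.9375 Fy=-10.3125 x'=2.3672 y'=3.7109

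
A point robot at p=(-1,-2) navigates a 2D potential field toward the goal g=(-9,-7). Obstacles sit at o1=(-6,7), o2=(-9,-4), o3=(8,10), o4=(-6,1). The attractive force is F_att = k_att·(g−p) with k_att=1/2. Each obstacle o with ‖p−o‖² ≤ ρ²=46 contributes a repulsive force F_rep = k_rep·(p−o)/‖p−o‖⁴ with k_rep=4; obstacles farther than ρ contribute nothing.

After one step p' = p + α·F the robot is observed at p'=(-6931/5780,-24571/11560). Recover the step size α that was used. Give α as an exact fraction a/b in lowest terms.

α = 1/20

F_att = 1/2·(g−p) = 1/2·(-8,-5) = (-4.0000,-2.5000)
o1: d²=106 > ρ²=46 → inactive
o2: d²=68 > ρ²=46 → inactive
o3: d²=225 > ρ²=46 → inactive
o4: d²=34 ≤ ρ²=46; F_rep = 4·(5,-3)/34² = (0.0173,-0.0104)
F = F_att + ΣF_rep = (-3.9827,-2.5104)
Δp = p'−p = (-0.1991,-0.1255); α = Δx/Fx = (-1151/5780) / (-1151/289) = 1/20
check: Δy/Fy = (-1451/11560) / (-1451/578) = 1/20 ✓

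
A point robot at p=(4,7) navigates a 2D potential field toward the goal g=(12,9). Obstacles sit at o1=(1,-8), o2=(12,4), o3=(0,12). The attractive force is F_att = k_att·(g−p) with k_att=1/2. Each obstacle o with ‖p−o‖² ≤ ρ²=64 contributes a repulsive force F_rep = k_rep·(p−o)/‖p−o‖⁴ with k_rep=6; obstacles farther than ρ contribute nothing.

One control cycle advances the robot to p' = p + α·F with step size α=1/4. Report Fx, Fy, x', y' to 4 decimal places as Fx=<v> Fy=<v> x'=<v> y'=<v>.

Fx=4.0143 Fy=0.9822 x'=5.0036 y'=7.2455

F_att = 1/2·(g−p) = 1/2·(8,2) = (4.0000,1.0000)
o1: d²=234 > ρ²=64 → inactive
o2: d²=73 > ρ²=64 → inactive
o3: d²=41 ≤ ρ²=64; F_rep = 6·(4,-5)/41² = (0.0143,-0.0178)
F = F_att + ΣF_rep = (4.0143,0.9822)
p' = p + 1/4·F = (5.0036,7.2455)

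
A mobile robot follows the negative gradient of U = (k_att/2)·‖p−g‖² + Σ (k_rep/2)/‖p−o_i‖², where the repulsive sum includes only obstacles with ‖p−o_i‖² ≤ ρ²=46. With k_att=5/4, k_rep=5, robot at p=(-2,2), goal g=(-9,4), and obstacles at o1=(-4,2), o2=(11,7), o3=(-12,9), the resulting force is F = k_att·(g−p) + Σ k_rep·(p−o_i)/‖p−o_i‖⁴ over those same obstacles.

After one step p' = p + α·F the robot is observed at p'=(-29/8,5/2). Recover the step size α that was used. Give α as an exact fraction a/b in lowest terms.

α = 1/5

F_att = 5/4·(g−p) = 5/4·(-7,2) = (-8.7500,2.5000)
o1: d²=4 ≤ ρ²=46; F_rep = 5·(2,0)/4² = (0.6250,0.0000)
o2: d²=194 > ρ²=46 → inactive
o3: d²=149 > ρ²=46 → inactive
F = F_att + ΣF_rep = (-8.1250,2.5000)
Δp = p'−p = (-1.6250,0.5000); α = Δx/Fx = (-13/8) / (-65/8) = 1/5
check: Δy/Fy = (1/2) / (5/2) = 1/5 ✓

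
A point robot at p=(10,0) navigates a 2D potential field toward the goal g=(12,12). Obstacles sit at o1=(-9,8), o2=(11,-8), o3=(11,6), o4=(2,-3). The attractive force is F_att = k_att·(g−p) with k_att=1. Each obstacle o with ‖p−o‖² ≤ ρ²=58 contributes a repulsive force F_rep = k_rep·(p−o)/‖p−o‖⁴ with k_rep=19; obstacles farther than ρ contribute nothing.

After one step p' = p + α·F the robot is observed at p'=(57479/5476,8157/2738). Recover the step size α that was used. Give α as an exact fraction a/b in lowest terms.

α = 1/4

F_att = 1·(g−p) = 1·(2,12) = (2.0000,12.0000)
o1: d²=425 > ρ²=58 → inactive
o2: d²=65 > ρ²=58 → inactive
o3: d²=37 ≤ ρ²=58; F_rep = 19·(-1,-6)/37² = (-0.0139,-0.0833)
o4: d²=73 > ρ²=58 → inactive
F = F_att + ΣF_rep = (1.9861,11.9167)
Δp = p'−p = (0.4965,2.9792); α = Δx/Fx = (2719/5476) / (2719/1369) = 1/4
check: Δy/Fy = (8157/2738) / (16314/1369) = 1/4 ✓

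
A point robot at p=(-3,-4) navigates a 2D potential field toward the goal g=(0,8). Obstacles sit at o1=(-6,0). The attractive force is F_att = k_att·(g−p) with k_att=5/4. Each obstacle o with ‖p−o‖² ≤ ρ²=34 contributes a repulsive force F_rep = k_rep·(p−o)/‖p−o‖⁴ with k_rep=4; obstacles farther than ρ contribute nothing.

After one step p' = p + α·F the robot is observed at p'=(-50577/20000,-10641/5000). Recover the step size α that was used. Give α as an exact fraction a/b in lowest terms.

F_att = 5/4·(g−p) = 5/4·(3,12) = (3.7500,15.0000)
o1: d²=25 ≤ ρ²=34; F_rep = 4·(3,-4)/25² = (0.0192,-0.0256)
F = F_att + ΣF_rep = (3.7692,14.9744)
Δp = p'−p = (0.4712,1.8718); α = Δx/Fx = (9423/20000) / (9423/2500) = 1/8
check: Δy/Fy = (9359/5000) / (9359/625) = 1/8 ✓

α = 1/8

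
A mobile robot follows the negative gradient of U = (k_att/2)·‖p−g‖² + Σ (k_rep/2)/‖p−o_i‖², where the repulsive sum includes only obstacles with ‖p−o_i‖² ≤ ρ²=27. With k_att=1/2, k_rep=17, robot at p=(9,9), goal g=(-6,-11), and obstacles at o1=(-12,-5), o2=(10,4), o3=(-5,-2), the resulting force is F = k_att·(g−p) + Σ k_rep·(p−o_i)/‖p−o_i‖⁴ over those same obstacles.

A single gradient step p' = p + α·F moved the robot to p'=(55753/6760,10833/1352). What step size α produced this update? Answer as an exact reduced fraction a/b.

α = 1/10

F_att = 1/2·(g−p) = 1/2·(-15,-20) = (-7.5000,-10.0000)
o1: d²=637 > ρ²=27 → inactive
o2: d²=26 ≤ ρ²=27; F_rep = 17·(-1,5)/26² = (-0.0251,0.1257)
o3: d²=317 > ρ²=27 → inactive
F = F_att + ΣF_rep = (-7.5251,-9.8743)
Δp = p'−p = (-0.7525,-0.9874); α = Δx/Fx = (-5087/6760) / (-5087/676) = 1/10
check: Δy/Fy = (-1335/1352) / (-6675/676) = 1/10 ✓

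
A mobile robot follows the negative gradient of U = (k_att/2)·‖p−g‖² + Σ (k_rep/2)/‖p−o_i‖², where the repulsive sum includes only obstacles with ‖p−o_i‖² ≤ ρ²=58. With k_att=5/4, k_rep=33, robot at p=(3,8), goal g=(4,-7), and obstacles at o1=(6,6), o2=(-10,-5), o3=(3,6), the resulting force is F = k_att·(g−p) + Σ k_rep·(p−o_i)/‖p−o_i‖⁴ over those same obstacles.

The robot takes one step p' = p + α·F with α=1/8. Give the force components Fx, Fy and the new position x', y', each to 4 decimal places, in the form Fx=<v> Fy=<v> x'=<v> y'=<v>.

F_att = 5/4·(g−p) = 5/4·(1,-15) = (1.2500,-18.7500)
o1: d²=13 ≤ ρ²=58; F_rep = 33·(-3,2)/13² = (-0.5858,0.3905)
o2: d²=338 > ρ²=58 → inactive
o3: d²=4 ≤ ρ²=58; F_rep = 33·(0,2)/4² = (0.0000,4.1250)
F = F_att + ΣF_rep = (0.6642,-14.2345)
p' = p + 1/8·F = (3.0830,6.2207)

Fx=0.6642 Fy=-14.2345 x'=3.0830 y'=6.2207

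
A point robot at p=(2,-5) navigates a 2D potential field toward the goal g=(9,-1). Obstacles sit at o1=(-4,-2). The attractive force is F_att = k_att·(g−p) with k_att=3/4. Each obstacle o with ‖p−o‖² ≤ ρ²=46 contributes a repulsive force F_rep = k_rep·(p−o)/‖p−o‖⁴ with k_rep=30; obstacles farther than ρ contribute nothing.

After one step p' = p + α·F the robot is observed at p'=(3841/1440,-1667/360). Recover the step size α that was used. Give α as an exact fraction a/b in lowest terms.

F_att = 3/4·(g−p) = 3/4·(7,4) = (5.2500,3.0000)
o1: d²=45 ≤ ρ²=46; F_rep = 30·(6,-3)/45² = (0.0889,-0.0444)
F = F_att + ΣF_rep = (5.3389,2.9556)
Δp = p'−p = (0.6674,0.3694); α = Δx/Fx = (961/1440) / (961/180) = 1/8
check: Δy/Fy = (133/360) / (133/45) = 1/8 ✓

α = 1/8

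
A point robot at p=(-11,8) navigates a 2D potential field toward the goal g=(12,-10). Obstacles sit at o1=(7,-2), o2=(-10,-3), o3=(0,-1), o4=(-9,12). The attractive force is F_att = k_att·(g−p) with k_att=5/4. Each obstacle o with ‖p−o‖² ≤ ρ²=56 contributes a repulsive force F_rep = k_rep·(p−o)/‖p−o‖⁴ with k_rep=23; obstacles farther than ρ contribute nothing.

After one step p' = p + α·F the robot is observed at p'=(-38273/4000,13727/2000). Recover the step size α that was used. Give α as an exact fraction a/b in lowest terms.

α = 1/20

F_att = 5/4·(g−p) = 5/4·(23,-18) = (28.7500,-22.5000)
o1: d²=424 > ρ²=56 → inactive
o2: d²=122 > ρ²=56 → inactive
o3: d²=202 > ρ²=56 → inactive
o4: d²=20 ≤ ρ²=56; F_rep = 23·(-2,-4)/20² = (-0.1150,-0.2300)
F = F_att + ΣF_rep = (28.6350,-22.7300)
Δp = p'−p = (1.4318,-1.1365); α = Δx/Fx = (5727/4000) / (5727/200) = 1/20
check: Δy/Fy = (-2273/2000) / (-2273/100) = 1/20 ✓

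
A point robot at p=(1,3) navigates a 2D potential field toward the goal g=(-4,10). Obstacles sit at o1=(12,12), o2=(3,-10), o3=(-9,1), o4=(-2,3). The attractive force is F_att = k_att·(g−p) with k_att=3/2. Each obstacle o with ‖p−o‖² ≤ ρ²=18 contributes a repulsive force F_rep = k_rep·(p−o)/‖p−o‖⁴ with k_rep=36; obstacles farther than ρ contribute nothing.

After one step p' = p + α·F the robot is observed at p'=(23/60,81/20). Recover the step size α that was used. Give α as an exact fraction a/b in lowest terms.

α = 1/10

F_att = 3/2·(g−p) = 3/2·(-5,7) = (-7.5000,10.5000)
o1: d²=202 > ρ²=18 → inactive
o2: d²=173 > ρ²=18 → inactive
o3: d²=104 > ρ²=18 → inactive
o4: d²=9 ≤ ρ²=18; F_rep = 36·(3,0)/9² = (1.3333,0.0000)
F = F_att + ΣF_rep = (-6.1667,10.5000)
Δp = p'−p = (-0.6167,1.0500); α = Δx/Fx = (-37/60) / (-37/6) = 1/10
check: Δy/Fy = (21/20) / (21/2) = 1/10 ✓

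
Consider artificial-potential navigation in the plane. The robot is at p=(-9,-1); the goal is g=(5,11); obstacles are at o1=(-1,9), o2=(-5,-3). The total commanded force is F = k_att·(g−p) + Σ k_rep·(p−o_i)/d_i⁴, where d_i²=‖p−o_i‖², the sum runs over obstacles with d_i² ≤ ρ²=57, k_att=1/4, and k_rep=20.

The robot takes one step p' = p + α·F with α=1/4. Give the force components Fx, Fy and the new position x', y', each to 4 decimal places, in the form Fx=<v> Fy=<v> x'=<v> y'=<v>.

F_att = 1/4·(g−p) = 1/4·(14,12) = (3.5000,3.0000)
o1: d²=164 > ρ²=57 → inactive
o2: d²=20 ≤ ρ²=57; F_rep = 20·(-4,2)/20² = (-0.2000,0.1000)
F = F_att + ΣF_rep = (3.3000,3.1000)
p' = p + 1/4·F = (-8.1750,-0.2250)

Fx=3.3000 Fy=3.1000 x'=-8.1750 y'=-0.2250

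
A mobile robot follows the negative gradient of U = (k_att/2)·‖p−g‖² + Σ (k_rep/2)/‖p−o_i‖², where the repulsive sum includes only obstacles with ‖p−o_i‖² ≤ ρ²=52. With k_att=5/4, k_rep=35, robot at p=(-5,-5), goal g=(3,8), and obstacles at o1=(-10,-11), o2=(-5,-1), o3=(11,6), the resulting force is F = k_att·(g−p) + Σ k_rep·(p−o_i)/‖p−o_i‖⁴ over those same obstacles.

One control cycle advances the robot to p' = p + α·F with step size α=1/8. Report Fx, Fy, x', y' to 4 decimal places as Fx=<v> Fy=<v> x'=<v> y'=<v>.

Fx=10.0000 Fy=15.7031 x'=-3.7500 y'=-3.0371

F_att = 5/4·(g−p) = 5/4·(8,13) = (10.0000,16.2500)
o1: d²=61 > ρ²=52 → inactive
o2: d²=16 ≤ ρ²=52; F_rep = 35·(0,-4)/16² = (0.0000,-0.5469)
o3: d²=377 > ρ²=52 → inactive
F = F_att + ΣF_rep = (10.0000,15.7031)
p' = p + 1/8·F = (-3.7500,-3.0371)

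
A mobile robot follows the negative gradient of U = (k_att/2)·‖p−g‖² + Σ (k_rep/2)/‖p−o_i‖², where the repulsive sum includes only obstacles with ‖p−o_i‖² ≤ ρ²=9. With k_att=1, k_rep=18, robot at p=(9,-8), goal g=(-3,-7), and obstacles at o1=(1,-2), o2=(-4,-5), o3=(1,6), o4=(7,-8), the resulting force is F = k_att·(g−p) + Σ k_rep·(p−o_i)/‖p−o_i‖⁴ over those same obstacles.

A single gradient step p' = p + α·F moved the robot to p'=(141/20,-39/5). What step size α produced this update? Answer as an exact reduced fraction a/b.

α = 1/5

F_att = 1·(g−p) = 1·(-12,1) = (-12.0000,1.0000)
o1: d²=100 > ρ²=9 → inactive
o2: d²=178 > ρ²=9 → inactive
o3: d²=260 > ρ²=9 → inactive
o4: d²=4 ≤ ρ²=9; F_rep = 18·(2,0)/4² = (2.2500,0.0000)
F = F_att + ΣF_rep = (-9.7500,1.0000)
Δp = p'−p = (-1.9500,0.2000); α = Δx/Fx = (-39/20) / (-39/4) = 1/5
check: Δy/Fy = (1/5) / (1) = 1/5 ✓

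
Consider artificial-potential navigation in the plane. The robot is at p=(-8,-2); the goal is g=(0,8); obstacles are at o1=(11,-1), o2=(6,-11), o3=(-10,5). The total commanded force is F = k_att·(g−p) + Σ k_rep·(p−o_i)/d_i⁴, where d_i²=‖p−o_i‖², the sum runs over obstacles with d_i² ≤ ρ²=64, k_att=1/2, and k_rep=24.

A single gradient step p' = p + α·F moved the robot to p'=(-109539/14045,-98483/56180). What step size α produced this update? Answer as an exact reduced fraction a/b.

α = 1/20

F_att = 1/2·(g−p) = 1/2·(8,10) = (4.0000,5.0000)
o1: d²=362 > ρ²=64 → inactive
o2: d²=277 > ρ²=64 → inactive
o3: d²=53 ≤ ρ²=64; F_rep = 24·(2,-7)/53² = (0.0171,-0.0598)
F = F_att + ΣF_rep = (4.0171,4.9402)
Δp = p'−p = (0.2009,0.2470); α = Δx/Fx = (2821/14045) / (11284/2809) = 1/20
check: Δy/Fy = (13877/56180) / (13877/2809) = 1/20 ✓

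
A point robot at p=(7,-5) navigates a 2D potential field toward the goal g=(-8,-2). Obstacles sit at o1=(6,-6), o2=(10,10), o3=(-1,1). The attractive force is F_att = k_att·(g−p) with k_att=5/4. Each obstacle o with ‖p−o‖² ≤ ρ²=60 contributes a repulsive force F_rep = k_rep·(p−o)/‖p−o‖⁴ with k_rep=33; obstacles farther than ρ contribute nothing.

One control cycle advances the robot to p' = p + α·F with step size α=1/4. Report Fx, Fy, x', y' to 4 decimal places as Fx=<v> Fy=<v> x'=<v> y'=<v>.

Fx=-10.5000 Fy=12.0000 x'=4.3750 y'=-2.0000

F_att = 5/4·(g−p) = 5/4·(-15,3) = (-18.7500,3.7500)
o1: d²=2 ≤ ρ²=60; F_rep = 33·(1,1)/2² = (8.2500,8.2500)
o2: d²=234 > ρ²=60 → inactive
o3: d²=100 > ρ²=60 → inactive
F = F_att + ΣF_rep = (-10.5000,12.0000)
p' = p + 1/4·F = (4.3750,-2.0000)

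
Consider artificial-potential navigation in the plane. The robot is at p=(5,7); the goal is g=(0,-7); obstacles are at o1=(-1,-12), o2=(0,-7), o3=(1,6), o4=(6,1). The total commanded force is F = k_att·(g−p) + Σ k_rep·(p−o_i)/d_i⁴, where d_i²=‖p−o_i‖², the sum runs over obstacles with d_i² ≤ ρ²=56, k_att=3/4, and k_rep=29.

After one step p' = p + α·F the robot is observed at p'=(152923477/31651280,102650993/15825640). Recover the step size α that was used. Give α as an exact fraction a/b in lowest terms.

F_att = 3/4·(g−p) = 3/4·(-5,-14) = (-3.7500,-10.5000)
o1: d²=397 > ρ²=56 → inactive
o2: d²=221 > ρ²=56 → inactive
o3: d²=17 ≤ ρ²=56; F_rep = 29·(4,1)/17² = (0.4014,0.1003)
o4: d²=37 ≤ ρ²=56; F_rep = 29·(-1,6)/37² = (-0.0212,0.1271)
F = F_att + ΣF_rep = (-3.3698,-10.2726)
Δp = p'−p = (-0.1685,-0.5136); α = Δx/Fx = (-5332923/31651280) / (-5332923/1582564) = 1/20
check: Δy/Fy = (-8128487/15825640) / (-8128487/791282) = 1/20 ✓

α = 1/20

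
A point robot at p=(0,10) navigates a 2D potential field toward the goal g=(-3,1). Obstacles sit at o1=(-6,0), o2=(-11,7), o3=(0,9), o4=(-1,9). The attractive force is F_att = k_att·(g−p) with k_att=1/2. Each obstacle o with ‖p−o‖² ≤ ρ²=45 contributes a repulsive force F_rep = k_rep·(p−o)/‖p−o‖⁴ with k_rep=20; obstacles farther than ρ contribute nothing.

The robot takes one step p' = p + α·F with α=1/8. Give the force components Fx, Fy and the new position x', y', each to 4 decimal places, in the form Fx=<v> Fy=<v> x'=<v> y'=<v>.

Fx=3.5000 Fy=20.5000 x'=0.4375 y'=12.5625

F_att = 1/2·(g−p) = 1/2·(-3,-9) = (-1.5000,-4.5000)
o1: d²=136 > ρ²=45 → inactive
o2: d²=130 > ρ²=45 → inactive
o3: d²=1 ≤ ρ²=45; F_rep = 20·(0,1)/1² = (0.0000,20.0000)
o4: d²=2 ≤ ρ²=45; F_rep = 20·(1,1)/2² = (5.0000,5.0000)
F = F_att + ΣF_rep = (3.5000,20.5000)
p' = p + 1/8·F = (0.4375,12.5625)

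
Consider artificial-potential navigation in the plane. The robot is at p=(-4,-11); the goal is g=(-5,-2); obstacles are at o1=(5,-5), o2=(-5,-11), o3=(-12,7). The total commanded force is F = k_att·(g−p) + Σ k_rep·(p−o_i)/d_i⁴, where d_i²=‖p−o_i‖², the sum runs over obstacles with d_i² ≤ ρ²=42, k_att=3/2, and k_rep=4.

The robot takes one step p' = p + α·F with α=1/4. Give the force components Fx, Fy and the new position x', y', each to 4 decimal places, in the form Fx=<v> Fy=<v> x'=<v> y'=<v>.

F_att = 3/2·(g−p) = 3/2·(-1,9) = (-1.5000,13.5000)
o1: d²=117 > ρ²=42 → inactive
o2: d²=1 ≤ ρ²=42; F_rep = 4·(1,0)/1² = (4.0000,0.0000)
o3: d²=388 > ρ²=42 → inactive
F = F_att + ΣF_rep = (2.5000,13.5000)
p' = p + 1/4·F = (-3.3750,-7.6250)

Fx=2.5000 Fy=13.5000 x'=-3.3750 y'=-7.6250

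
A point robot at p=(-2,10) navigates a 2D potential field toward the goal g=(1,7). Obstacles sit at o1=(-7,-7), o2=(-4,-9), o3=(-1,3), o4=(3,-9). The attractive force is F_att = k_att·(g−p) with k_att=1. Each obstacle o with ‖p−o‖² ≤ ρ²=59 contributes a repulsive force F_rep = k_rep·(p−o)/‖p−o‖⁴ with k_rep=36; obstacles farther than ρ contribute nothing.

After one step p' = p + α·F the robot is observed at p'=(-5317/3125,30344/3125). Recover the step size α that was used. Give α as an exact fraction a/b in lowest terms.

α = 1/10

F_att = 1·(g−p) = 1·(3,-3) = (3.0000,-3.0000)
o1: d²=314 > ρ²=59 → inactive
o2: d²=365 > ρ²=59 → inactive
o3: d²=50 ≤ ρ²=59; F_rep = 36·(-1,7)/50² = (-0.0144,0.1008)
o4: d²=386 > ρ²=59 → inactive
F = F_att + ΣF_rep = (2.9856,-2.8992)
Δp = p'−p = (0.2986,-0.2899); α = Δx/Fx = (933/3125) / (1866/625) = 1/10
check: Δy/Fy = (-906/3125) / (-1812/625) = 1/10 ✓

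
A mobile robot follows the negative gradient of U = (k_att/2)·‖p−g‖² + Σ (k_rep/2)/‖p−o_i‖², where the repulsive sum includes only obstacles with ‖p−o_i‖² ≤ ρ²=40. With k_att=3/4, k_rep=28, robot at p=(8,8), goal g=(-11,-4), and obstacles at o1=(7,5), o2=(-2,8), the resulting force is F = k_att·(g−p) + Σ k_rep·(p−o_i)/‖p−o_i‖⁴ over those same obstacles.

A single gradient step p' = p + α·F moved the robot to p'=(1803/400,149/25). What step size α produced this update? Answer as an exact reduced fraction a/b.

F_att = 3/4·(g−p) = 3/4·(-19,-12) = (-14.2500,-9.0000)
o1: d²=10 ≤ ρ²=40; F_rep = 28·(1,3)/10² = (0.2800,0.8400)
o2: d²=100 > ρ²=40 → inactive
F = F_att + ΣF_rep = (-13.9700,-8.1600)
Δp = p'−p = (-3.4925,-2.0400); α = Δx/Fx = (-1397/400) / (-1397/100) = 1/4
check: Δy/Fy = (-51/25) / (-204/25) = 1/4 ✓

α = 1/4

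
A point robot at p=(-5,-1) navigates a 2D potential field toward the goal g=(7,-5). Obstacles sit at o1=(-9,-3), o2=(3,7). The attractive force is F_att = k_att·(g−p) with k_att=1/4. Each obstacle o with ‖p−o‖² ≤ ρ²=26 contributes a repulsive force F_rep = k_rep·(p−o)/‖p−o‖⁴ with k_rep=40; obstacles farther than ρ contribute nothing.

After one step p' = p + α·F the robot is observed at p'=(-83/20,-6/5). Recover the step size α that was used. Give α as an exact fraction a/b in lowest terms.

F_att = 1/4·(g−p) = 1/4·(12,-4) = (3.0000,-1.0000)
o1: d²=20 ≤ ρ²=26; F_rep = 40·(4,2)/20² = (0.4000,0.2000)
o2: d²=128 > ρ²=26 → inactive
F = F_att + ΣF_rep = (3.4000,-0.8000)
Δp = p'−p = (0.8500,-0.2000); α = Δx/Fx = (17/20) / (17/5) = 1/4
check: Δy/Fy = (-1/5) / (-4/5) = 1/4 ✓

α = 1/4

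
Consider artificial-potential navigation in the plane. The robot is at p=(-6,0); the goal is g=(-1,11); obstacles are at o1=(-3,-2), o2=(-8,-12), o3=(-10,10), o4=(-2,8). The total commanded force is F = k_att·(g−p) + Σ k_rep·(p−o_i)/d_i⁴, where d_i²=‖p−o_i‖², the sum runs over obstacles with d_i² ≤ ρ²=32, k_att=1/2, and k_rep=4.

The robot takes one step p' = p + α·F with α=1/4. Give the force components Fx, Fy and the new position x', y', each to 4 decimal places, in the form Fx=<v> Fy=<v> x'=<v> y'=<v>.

Fx=2.4290 Fy=5.5473 x'=-5.3928 y'=1.3868

F_att = 1/2·(g−p) = 1/2·(5,11) = (2.5000,5.5000)
o1: d²=13 ≤ ρ²=32; F_rep = 4·(-3,2)/13² = (-0.0710,0.0473)
o2: d²=148 > ρ²=32 → inactive
o3: d²=116 > ρ²=32 → inactive
o4: d²=80 > ρ²=32 → inactive
F = F_att + ΣF_rep = (2.4290,5.5473)
p' = p + 1/4·F = (-5.3928,1.3868)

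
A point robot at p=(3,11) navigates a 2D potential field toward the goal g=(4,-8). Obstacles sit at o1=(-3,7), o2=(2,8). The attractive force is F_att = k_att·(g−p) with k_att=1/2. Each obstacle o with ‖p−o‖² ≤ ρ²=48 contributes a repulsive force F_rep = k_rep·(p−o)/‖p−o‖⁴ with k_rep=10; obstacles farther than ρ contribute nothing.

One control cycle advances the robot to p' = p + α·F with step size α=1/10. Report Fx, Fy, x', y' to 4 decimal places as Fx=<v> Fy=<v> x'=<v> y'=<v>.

F_att = 1/2·(g−p) = 1/2·(1,-19) = (0.5000,-9.5000)
o1: d²=52 > ρ²=48 → inactive
o2: d²=10 ≤ ρ²=48; F_rep = 10·(1,3)/10² = (0.1000,0.3000)
F = F_att + ΣF_rep = (0.6000,-9.2000)
p' = p + 1/10·F = (3.0600,10.0800)

Fx=0.6000 Fy=-9.2000 x'=3.0600 y'=10.0800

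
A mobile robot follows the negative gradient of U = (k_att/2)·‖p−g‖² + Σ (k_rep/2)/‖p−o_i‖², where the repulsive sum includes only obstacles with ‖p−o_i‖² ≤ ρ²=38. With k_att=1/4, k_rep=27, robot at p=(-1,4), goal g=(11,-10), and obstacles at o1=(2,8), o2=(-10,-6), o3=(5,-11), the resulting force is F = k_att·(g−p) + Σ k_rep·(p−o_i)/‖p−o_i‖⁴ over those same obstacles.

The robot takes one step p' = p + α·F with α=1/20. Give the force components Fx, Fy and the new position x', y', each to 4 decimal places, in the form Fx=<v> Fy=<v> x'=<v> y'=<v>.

F_att = 1/4·(g−p) = 1/4·(12,-14) = (3.0000,-3.5000)
o1: d²=25 ≤ ρ²=38; F_rep = 27·(-3,-4)/25² = (-0.1296,-0.1728)
o2: d²=181 > ρ²=38 → inactive
o3: d²=261 > ρ²=38 → inactive
F = F_att + ΣF_rep = (2.8704,-3.6728)
p' = p + 1/20·F = (-0.8565,3.8164)

Fx=2.8704 Fy=-3.6728 x'=-0.8565 y'=3.8164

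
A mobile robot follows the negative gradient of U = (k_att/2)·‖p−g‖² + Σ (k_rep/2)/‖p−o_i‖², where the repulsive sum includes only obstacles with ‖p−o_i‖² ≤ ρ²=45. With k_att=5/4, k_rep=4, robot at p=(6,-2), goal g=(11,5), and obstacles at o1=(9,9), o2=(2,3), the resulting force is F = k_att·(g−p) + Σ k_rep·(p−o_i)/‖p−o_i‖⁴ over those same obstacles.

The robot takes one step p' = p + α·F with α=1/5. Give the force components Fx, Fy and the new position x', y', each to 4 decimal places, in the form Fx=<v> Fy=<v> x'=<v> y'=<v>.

Fx=6.2595 Fy=8.7381 x'=7.2519 y'=-0.2524

F_att = 5/4·(g−p) = 5/4·(5,7) = (6.2500,8.7500)
o1: d²=130 > ρ²=45 → inactive
o2: d²=41 ≤ ρ²=45; F_rep = 4·(4,-5)/41² = (0.0095,-0.0119)
F = F_att + ΣF_rep = (6.2595,8.7381)
p' = p + 1/5·F = (7.2519,-0.2524)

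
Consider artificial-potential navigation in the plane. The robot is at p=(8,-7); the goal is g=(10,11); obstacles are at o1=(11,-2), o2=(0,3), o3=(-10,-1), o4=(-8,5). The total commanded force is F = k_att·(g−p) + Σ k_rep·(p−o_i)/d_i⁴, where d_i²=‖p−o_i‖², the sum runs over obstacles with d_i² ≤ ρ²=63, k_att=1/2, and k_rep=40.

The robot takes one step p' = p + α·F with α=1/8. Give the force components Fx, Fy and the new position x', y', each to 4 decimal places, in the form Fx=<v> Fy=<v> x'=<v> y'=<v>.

Fx=0.8962 Fy=8.8270 x'=8.1120 y'=-5.8966

F_att = 1/2·(g−p) = 1/2·(2,18) = (1.0000,9.0000)
o1: d²=34 ≤ ρ²=63; F_rep = 40·(-3,-5)/34² = (-0.1038,-0.1730)
o2: d²=164 > ρ²=63 → inactive
o3: d²=360 > ρ²=63 → inactive
o4: d²=400 > ρ²=63 → inactive
F = F_att + ΣF_rep = (0.8962,8.8270)
p' = p + 1/8·F = (8.1120,-5.8966)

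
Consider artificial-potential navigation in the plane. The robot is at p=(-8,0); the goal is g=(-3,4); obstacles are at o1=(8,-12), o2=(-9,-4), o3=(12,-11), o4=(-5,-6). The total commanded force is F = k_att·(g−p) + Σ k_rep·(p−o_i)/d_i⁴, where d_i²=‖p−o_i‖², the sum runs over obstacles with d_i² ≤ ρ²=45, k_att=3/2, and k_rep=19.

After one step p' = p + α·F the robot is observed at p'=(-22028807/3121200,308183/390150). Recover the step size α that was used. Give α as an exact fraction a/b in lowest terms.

α = 1/8

F_att = 3/2·(g−p) = 3/2·(5,4) = (7.5000,6.0000)
o1: d²=400 > ρ²=45 → inactive
o2: d²=17 ≤ ρ²=45; F_rep = 19·(1,4)/17² = (0.0657,0.2630)
o3: d²=521 > ρ²=45 → inactive
o4: d²=45 ≤ ρ²=45; F_rep = 19·(-3,6)/45² = (-0.0281,0.0563)
F = F_att + ΣF_rep = (7.5376,6.3193)
Δp = p'−p = (0.9422,0.7899); α = Δx/Fx = (2940793/3121200) / (2940793/390150) = 1/8
check: Δy/Fy = (308183/390150) / (1232732/195075) = 1/8 ✓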